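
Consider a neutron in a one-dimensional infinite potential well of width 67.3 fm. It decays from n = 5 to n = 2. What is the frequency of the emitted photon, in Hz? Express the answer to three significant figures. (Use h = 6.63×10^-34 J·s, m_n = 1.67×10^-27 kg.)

E_1 = h²/(8m_nL²) = 7.264×10^-15 J and ΔE = (5² − 2²)E_1 = 1.525×10^-13 J.
f = ΔE/h = 1.525×10^-13/6.63×10^-34 = 2.30×10^20 Hz.

f = 2.30×10^20 Hz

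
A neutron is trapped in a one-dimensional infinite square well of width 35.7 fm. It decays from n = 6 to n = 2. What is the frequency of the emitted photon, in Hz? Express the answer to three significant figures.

f = 1.24×10^21 Hz

E_1 = h²/(8m_nL²) = 2.571×10^-14 J and ΔE = (6² − 2²)E_1 = 8.227×10^-13 J.
f = ΔE/h = 8.227×10^-13/6.626×10^-34 = 1.24×10^21 Hz.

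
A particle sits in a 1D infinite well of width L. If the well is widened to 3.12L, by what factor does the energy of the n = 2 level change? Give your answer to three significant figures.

E_n ∝ 1/L², so the energy scales by 1/3.12² = 0.103.

0.103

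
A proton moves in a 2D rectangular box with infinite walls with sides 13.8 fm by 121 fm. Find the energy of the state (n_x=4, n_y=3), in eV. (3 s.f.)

E = 1.73×10^7 eV

For a 2D rectangular well E = (h²/8m_p)·Σ n_i²/L_i² = (6.626×10^-34)²/(8·1.673×10^-27) · [4²/(13.8 fm)² + 3²/(121 fm)²].
Evaluating gives E = 2.776×10^-12 J = 1.73×10^7 eV.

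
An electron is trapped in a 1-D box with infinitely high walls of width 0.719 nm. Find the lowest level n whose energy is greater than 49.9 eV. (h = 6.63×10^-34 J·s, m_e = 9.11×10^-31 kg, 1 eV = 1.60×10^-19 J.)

E_1 = h²/(8m_eL²) = 1.167×10^-19 J = 0.7294 eV.
Need n² > 49.9/0.7294 = 68.41, i.e. n > 8.271.
The smallest integer satisfying this is n = 9.

n = 9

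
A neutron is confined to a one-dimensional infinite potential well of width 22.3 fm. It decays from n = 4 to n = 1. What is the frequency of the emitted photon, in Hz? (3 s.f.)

E_1 = h²/(8m_nL²) = 6.589×10^-14 J and ΔE = (4² − 1²)E_1 = 9.883×10^-13 J.
f = ΔE/h = 9.883×10^-13/6.626×10^-34 = 1.49×10^21 Hz.

f = 1.49×10^21 Hz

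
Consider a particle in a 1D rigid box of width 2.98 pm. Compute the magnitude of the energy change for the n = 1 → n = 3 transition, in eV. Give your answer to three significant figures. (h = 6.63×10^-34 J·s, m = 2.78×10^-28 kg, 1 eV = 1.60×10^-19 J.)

|ΔE| = 1.11×10^3 eV

E_1 = h²/(8mL²) = 2.226×10^-17 J.
|ΔE| = |1² − 3²|·E_1 = 8·2.226×10^-17 J = 1.781×10^-16 J = 1.11×10^3 eV.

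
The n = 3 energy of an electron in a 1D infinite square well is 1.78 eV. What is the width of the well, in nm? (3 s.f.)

From E_n = n²h²/(8m_eL²), L = n·h/√(8m_eE_n).
E_3 = 1.78 eV = 2.852×10^-19 J, so L = 3·6.626×10^-34/√(8·9.109×10^-31·2.852×10^-19) = 1.38×10^-9 m = 1.38 nm.

L = 1.38 nm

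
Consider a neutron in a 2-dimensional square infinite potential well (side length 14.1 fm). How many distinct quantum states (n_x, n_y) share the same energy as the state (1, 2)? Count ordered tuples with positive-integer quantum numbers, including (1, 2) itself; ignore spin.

The level has n_x² + n_y² = 5. The ordered positive-integer solutions are (1, 2), (2, 1).
That gives 2 states.

degeneracy = 2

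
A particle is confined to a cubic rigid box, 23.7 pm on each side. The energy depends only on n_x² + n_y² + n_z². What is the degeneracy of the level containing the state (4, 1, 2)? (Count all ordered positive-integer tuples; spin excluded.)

The level has n_x² + n_y² + n_z² = 21. The ordered positive-integer solutions are (1, 2, 4), (1, 4, 2), (2, 1, 4), (2, 4, 1), (4, 1, 2), (4, 2, 1).
That gives 6 states.

degeneracy = 6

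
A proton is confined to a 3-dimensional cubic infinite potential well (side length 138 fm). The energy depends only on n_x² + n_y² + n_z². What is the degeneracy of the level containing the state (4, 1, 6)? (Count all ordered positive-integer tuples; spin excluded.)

degeneracy = 6

The level has n_x² + n_y² + n_z² = 53. The ordered positive-integer solutions are (1, 4, 6), (1, 6, 4), (4, 1, 6), (4, 6, 1), (6, 1, 4), (6, 4, 1).
That gives 6 states.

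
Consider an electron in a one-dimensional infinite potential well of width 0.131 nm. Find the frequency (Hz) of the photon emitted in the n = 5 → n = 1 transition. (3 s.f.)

E_1 = h²/(8m_eL²) = 3.511×10^-18 J and ΔE = (5² − 1²)E_1 = 8.426×10^-17 J.
f = ΔE/h = 8.426×10^-17/6.626×10^-34 = 1.27×10^17 Hz.

f = 1.27×10^17 Hz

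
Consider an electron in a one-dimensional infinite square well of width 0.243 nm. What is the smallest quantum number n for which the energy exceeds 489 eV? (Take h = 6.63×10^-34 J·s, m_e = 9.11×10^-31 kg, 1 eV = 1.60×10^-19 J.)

E_1 = h²/(8m_eL²) = 1.021×10^-18 J = 6.381 eV.
Need n² > 489/6.381 = 76.63, i.e. n > 8.754.
The smallest integer satisfying this is n = 9.

n = 9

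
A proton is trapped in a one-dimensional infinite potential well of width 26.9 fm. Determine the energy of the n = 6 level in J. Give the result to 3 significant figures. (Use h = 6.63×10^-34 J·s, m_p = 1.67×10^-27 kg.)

For an infinite well E_n = n²h²/(8m_pL²), so E_1 = h²/(8m_pL²) = (6.63×10^-34)²/(8·1.67×10^-27·(2.69×10^-14 m)²) = 4.547×10^-14 J.
Then E_6 = 6²·E_1 = 36·4.547×10^-14 J = 1.64×10^-12 J.

E_6 = 1.64×10^-12 J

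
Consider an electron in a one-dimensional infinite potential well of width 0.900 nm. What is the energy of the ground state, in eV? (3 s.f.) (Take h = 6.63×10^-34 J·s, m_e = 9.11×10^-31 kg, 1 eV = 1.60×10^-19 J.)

For an infinite well E_n = n²h²/(8m_eL²), so E_1 = h²/(8m_eL²) = (6.63×10^-34)²/(8·9.11×10^-31·(9.00×10^-10 m)²) = 7.446×10^-20 J.
Converting, E_1 = 7.446×10^-20 J / (1.60×10^-19 J/eV) = 0.465 eV.

E_1 = 0.465 eV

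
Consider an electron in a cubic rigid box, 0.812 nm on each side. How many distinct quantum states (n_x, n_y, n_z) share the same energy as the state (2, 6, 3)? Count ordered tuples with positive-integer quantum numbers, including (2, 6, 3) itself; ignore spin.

The level has n_x² + n_y² + n_z² = 49. The ordered positive-integer solutions are (2, 3, 6), (2, 6, 3), (3, 2, 6), (3, 6, 2), (6, 2, 3), (6, 3, 2).
That gives 6 states.

degeneracy = 6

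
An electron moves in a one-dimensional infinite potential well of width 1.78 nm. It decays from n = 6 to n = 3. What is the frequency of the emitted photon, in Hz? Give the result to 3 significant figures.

f = 7.75×10^14 Hz

E_1 = h²/(8m_eL²) = 1.902×10^-20 J and ΔE = (6² − 3²)E_1 = 5.135×10^-19 J.
f = ΔE/h = 5.135×10^-19/6.626×10^-34 = 7.75×10^14 Hz.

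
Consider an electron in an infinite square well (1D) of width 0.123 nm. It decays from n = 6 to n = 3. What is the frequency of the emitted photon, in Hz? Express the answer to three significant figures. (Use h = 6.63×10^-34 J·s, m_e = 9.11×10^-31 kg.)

f = 1.62×10^17 Hz

E_1 = h²/(8m_eL²) = 3.987×10^-18 J and ΔE = (6² − 3²)E_1 = 1.076×10^-16 J.
f = ΔE/h = 1.076×10^-16/6.63×10^-34 = 1.62×10^17 Hz.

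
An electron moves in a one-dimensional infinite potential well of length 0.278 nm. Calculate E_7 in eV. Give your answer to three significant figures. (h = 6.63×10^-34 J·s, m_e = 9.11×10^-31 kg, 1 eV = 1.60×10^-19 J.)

For an infinite well E_n = n²h²/(8m_eL²), so E_1 = h²/(8m_eL²) = (6.63×10^-34)²/(8·9.11×10^-31·(2.78×10^-10 m)²) = 7.804×10^-19 J.
Then E_7 = 7²·E_1 = 49·7.804×10^-19 J = 3.824×10^-17 J.
Converting, E_7 = 3.824×10^-17 J / (1.60×10^-19 J/eV) = 239 eV.

E_7 = 239 eV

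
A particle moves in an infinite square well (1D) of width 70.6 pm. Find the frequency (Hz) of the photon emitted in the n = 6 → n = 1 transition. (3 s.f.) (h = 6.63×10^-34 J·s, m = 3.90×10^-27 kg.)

E_1 = h²/(8mL²) = 2.827×10^-21 J and ΔE = (6² − 1²)E_1 = 9.894×10^-20 J.
f = ΔE/h = 9.894×10^-20/6.63×10^-34 = 1.49×10^14 Hz.

f = 1.49×10^14 Hz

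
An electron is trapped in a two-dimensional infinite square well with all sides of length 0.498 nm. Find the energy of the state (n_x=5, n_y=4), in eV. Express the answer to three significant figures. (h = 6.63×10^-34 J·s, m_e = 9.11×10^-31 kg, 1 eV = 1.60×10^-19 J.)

E = 62.3 eV

For a 2D rectangular well E = (h²/8m_e)·Σ n_i²/L_i² = (6.63×10^-34)²/(8·9.11×10^-31) · [5²/(0.498 nm)² + 4²/(0.498 nm)²].
Evaluating gives E = 9.971×10^-18 J = 62.3 eV.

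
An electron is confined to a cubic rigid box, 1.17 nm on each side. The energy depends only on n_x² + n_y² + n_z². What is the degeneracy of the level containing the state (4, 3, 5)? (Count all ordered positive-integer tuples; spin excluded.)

The level has n_x² + n_y² + n_z² = 50. The ordered positive-integer solutions are (3, 4, 5), (3, 5, 4), (4, 3, 5), (4, 5, 3), (5, 3, 4), (5, 4, 3).
That gives 6 states.

degeneracy = 6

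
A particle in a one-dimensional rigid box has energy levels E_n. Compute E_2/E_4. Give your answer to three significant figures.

E_n ∝ n², so E_2/E_4 = 2²/4² = 4/16 = 0.250.

0.250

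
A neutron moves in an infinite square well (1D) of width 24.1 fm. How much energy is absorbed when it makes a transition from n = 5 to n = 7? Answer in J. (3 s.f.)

E_1 = h²/(8m_nL²) = 5.641×10^-14 J.
|ΔE| = |5² − 7²|·E_1 = 24·5.641×10^-14 J = 1.35×10^-12 J.

|ΔE| = 1.35×10^-12 J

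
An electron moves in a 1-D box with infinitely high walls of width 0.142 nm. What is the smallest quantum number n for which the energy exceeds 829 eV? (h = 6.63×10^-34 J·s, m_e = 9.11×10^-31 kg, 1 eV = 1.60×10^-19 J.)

E_1 = h²/(8m_eL²) = 2.991×10^-18 J = 18.69 eV.
Need n² > 829/18.69 = 44.36, i.e. n > 6.660.
The smallest integer satisfying this is n = 7.

n = 7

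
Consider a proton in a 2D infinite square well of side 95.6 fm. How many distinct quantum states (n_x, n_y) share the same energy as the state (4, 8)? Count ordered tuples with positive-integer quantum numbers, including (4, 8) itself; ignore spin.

degeneracy = 2

The level has n_x² + n_y² = 80. The ordered positive-integer solutions are (4, 8), (8, 4).
That gives 2 states.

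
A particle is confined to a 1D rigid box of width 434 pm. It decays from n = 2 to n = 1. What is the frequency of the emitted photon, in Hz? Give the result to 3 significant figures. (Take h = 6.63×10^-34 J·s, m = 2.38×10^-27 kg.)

E_1 = h²/(8mL²) = 1.226×10^-22 J and ΔE = (2² − 1²)E_1 = 3.678×10^-22 J.
f = ΔE/h = 3.678×10^-22/6.63×10^-34 = 5.55×10^11 Hz.

f = 5.55×10^11 Hz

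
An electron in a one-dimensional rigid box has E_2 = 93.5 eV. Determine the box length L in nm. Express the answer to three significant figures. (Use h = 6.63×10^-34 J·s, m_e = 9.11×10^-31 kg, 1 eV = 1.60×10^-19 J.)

L = 0.127 nm

From E_n = n²h²/(8m_eL²), L = n·h/√(8m_eE_n).
E_2 = 93.5 eV = 1.496×10^-17 J, so L = 2·6.63×10^-34/√(8·9.11×10^-31·1.496×10^-17) = 1.27×10^-10 m = 0.127 nm.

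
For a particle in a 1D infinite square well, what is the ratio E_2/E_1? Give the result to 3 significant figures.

4.00

E_n ∝ n², so E_2/E_1 = 2²/1² = 4/1 = 4.00.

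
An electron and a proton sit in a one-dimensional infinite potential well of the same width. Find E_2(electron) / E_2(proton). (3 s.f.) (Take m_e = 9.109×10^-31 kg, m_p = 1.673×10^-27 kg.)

1.84×10^3

E_n ∝ 1/m at fixed n and L, so the ratio is m_p/m_e = 1.673×10^-27/9.109×10^-31 = 1.84×10^3.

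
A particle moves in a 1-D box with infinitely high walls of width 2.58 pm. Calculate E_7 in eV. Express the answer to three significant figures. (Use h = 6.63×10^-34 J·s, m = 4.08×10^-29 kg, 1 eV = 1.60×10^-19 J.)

For an infinite well E_n = n²h²/(8mL²), so E_1 = h²/(8mL²) = (6.63×10^-34)²/(8·4.08×10^-29·(2.58×10^-12 m)²) = 2.023×10^-16 J.
Then E_7 = 7²·E_1 = 49·2.023×10^-16 J = 9.913×10^-15 J.
Converting, E_7 = 9.913×10^-15 J / (1.60×10^-19 J/eV) = 6.20×10^4 eV.

E_7 = 6.20×10^4 eV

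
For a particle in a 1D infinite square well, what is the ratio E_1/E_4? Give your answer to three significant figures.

0.0625

E_n ∝ n², so E_1/E_4 = 1²/4² = 1/16 = 0.0625.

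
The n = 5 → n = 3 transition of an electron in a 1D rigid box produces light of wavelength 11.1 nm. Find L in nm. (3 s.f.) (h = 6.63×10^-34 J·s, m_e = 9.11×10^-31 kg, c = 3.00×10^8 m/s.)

L = 0.232 nm

The photon carries ΔE = hc/λ = 6.63×10^-34·3.00×10^8/1.11×10^-8 m = 1.792×10^-17 J.
Since ΔE = (5² − 3²)E_1, E_1 = 1.120×10^-18 J, and L = h/√(8m_eE_1) = 2.32×10^-10 m = 0.232 nm.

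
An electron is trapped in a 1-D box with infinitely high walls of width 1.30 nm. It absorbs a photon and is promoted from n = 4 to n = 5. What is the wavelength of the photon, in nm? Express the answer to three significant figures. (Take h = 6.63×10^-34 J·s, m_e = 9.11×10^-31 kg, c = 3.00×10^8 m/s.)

λ = 619 nm

E_1 = h²/(8m_eL²) = 3.569×10^-20 J, so ΔE = (5² − 4²)E_1 = 3.212×10^-19 J.
λ = hc/ΔE = (6.63×10^-34·3.00×10^8)/3.212×10^-19 = 6.19×10^-7 m = 619 nm.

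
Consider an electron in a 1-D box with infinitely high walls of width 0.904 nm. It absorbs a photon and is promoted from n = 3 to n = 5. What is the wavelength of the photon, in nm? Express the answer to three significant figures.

λ = 168 nm

E_1 = h²/(8m_eL²) = 7.372×10^-20 J, so ΔE = (5² − 3²)E_1 = 1.180×10^-18 J.
λ = hc/ΔE = (6.626×10^-34·2.998×10^8)/1.180×10^-18 = 1.68×10^-7 m = 168 nm.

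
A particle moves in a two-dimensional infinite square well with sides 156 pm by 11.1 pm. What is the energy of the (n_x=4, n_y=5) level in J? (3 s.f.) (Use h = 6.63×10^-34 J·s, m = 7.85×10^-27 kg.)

For a 2D rectangular well E = (h²/8m)·Σ n_i²/L_i² = (6.63×10^-34)²/(8·7.85×10^-27) · [4²/(156 pm)² + 5²/(11.1 pm)²].
Evaluating gives E = 1.42×10^-18 J.

E = 1.42×10^-18 J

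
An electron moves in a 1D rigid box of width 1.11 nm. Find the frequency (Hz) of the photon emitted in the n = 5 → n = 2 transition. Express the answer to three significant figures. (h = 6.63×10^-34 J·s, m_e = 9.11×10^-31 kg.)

E_1 = h²/(8m_eL²) = 4.895×10^-20 J and ΔE = (5² − 2²)E_1 = 1.028×10^-18 J.
f = ΔE/h = 1.028×10^-18/6.63×10^-34 = 1.55×10^15 Hz.

f = 1.55×10^15 Hz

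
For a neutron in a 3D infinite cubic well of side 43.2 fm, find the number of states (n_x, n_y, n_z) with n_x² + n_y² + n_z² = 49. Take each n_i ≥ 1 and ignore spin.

The level has n_x² + n_y² + n_z² = 49. The ordered positive-integer solutions are (2, 3, 6), (2, 6, 3), (3, 2, 6), (3, 6, 2), (6, 2, 3), (6, 3, 2).
That gives 6 states.

degeneracy = 6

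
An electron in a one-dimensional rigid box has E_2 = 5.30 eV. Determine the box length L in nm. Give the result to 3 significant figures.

L = 0.533 nm

From E_n = n²h²/(8m_eL²), L = n·h/√(8m_eE_n).
E_2 = 5.30 eV = 8.491×10^-19 J, so L = 2·6.626×10^-34/√(8·9.109×10^-31·8.491×10^-19) = 5.33×10^-10 m = 0.533 nm.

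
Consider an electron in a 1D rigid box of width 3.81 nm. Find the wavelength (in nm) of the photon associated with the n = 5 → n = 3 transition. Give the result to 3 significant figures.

λ = 2.99×10^3 nm

E_1 = h²/(8m_eL²) = 4.150×10^-21 J, so ΔE = (5² − 3²)E_1 = 6.640×10^-20 J.
λ = hc/ΔE = (6.626×10^-34·2.998×10^8)/6.640×10^-20 = 2.99×10^-6 m = 2.99×10^3 nm.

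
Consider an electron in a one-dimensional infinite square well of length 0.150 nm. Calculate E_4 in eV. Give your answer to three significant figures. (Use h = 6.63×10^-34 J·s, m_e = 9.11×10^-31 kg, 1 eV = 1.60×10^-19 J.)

E_4 = 268 eV

For an infinite well E_n = n²h²/(8m_eL²), so E_1 = h²/(8m_eL²) = (6.63×10^-34)²/(8·9.11×10^-31·(1.50×10^-10 m)²) = 2.681×10^-18 J.
Then E_4 = 4²·E_1 = 16·2.681×10^-18 J = 4.290×10^-17 J.
Converting, E_4 = 4.290×10^-17 J / (1.60×10^-19 J/eV) = 268 eV.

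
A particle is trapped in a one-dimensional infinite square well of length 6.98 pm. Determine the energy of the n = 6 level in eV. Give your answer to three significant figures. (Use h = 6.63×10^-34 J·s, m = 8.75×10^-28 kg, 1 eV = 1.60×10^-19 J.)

For an infinite well E_n = n²h²/(8mL²), so E_1 = h²/(8mL²) = (6.63×10^-34)²/(8·8.75×10^-28·(6.98×10^-12 m)²) = 1.289×10^-18 J.
Then E_6 = 6²·E_1 = 36·1.289×10^-18 J = 4.640×10^-17 J.
Converting, E_6 = 4.640×10^-17 J / (1.60×10^-19 J/eV) = 290 eV.

E_6 = 290 eV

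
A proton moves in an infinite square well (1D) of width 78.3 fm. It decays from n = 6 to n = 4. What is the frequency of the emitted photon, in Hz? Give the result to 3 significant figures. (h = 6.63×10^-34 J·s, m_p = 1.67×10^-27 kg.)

f = 1.62×10^20 Hz

E_1 = h²/(8m_pL²) = 5.367×10^-15 J and ΔE = (6² − 4²)E_1 = 1.073×10^-13 J.
f = ΔE/h = 1.073×10^-13/6.63×10^-34 = 1.62×10^20 Hz.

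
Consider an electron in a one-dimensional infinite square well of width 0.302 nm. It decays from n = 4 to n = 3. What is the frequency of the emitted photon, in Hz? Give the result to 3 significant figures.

f = 6.98×10^15 Hz

E_1 = h²/(8m_eL²) = 6.606×10^-19 J and ΔE = (4² − 3²)E_1 = 4.624×10^-18 J.
f = ΔE/h = 4.624×10^-18/6.626×10^-34 = 6.98×10^15 Hz.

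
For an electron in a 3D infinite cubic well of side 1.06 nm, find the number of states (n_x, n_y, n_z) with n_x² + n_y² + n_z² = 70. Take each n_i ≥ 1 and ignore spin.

The level has n_x² + n_y² + n_z² = 70. The ordered positive-integer solutions are (3, 5, 6), (3, 6, 5), (5, 3, 6), (5, 6, 3), (6, 3, 5), (6, 5, 3).
That gives 6 states.

degeneracy = 6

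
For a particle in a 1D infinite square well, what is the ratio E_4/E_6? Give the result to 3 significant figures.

E_n ∝ n², so E_4/E_6 = 4²/6² = 16/36 = 0.444.

0.444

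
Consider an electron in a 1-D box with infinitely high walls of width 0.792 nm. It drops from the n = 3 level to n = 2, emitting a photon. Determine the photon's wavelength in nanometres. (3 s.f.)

λ = 414 nm

E_1 = h²/(8m_eL²) = 9.605×10^-20 J, so ΔE = (3² − 2²)E_1 = 4.803×10^-19 J.
λ = hc/ΔE = (6.626×10^-34·2.998×10^8)/4.803×10^-19 = 4.14×10^-7 m = 414 nm.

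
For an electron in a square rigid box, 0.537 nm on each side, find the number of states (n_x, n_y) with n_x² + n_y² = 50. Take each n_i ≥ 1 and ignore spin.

The level has n_x² + n_y² = 50. The ordered positive-integer solutions are (1, 7), (5, 5), (7, 1).
That gives 3 states.

degeneracy = 3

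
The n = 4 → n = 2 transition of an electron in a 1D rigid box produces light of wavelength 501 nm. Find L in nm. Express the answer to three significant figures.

The photon carries ΔE = hc/λ = 6.626×10^-34·2.998×10^8/5.01×10^-7 m = 3.965×10^-19 J.
Since ΔE = (4² − 2²)E_1, E_1 = 3.304×10^-20 J, and L = h/√(8m_eE_1) = 1.35×10^-9 m = 1.35 nm.

L = 1.35 nm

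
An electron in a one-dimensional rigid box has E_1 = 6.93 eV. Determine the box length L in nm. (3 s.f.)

L = 0.233 nm

From E_n = n²h²/(8m_eL²), L = n·h/√(8m_eE_n).
E_1 = 6.93 eV = 1.110×10^-18 J, so L = 1·6.626×10^-34/√(8·9.109×10^-31·1.110×10^-18) = 2.33×10^-10 m = 0.233 nm.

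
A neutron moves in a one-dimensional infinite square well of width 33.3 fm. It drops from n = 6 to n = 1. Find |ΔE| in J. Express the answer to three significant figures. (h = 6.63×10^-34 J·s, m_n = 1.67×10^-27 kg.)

E_1 = h²/(8m_nL²) = 2.967×10^-14 J.
|ΔE| = |6² − 1²|·E_1 = 35·2.967×10^-14 J = 1.04×10^-12 J.

|ΔE| = 1.04×10^-12 J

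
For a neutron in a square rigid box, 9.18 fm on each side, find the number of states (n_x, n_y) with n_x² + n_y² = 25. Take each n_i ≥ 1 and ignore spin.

The level has n_x² + n_y² = 25. The ordered positive-integer solutions are (3, 4), (4, 3).
That gives 2 states.

degeneracy = 2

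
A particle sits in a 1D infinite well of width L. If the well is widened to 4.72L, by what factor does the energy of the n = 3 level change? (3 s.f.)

E_n ∝ 1/L², so the energy scales by 1/4.72² = 0.0449.

0.0449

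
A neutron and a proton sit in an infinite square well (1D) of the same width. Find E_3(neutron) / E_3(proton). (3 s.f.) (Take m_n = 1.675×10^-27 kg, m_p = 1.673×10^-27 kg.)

E_n ∝ 1/m at fixed n and L, so the ratio is m_p/m_n = 1.673×10^-27/1.675×10^-27 = 0.999.

0.999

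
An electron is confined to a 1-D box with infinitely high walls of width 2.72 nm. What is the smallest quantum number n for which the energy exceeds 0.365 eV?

n = 3

E_1 = h²/(8m_eL²) = 8.143×10^-21 J = 0.05083 eV.
Need n² > 0.365/0.05083 = 7.181, i.e. n > 2.680.
The smallest integer satisfying this is n = 3.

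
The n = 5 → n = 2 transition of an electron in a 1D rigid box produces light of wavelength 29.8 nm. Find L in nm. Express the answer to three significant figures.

The photon carries ΔE = hc/λ = 6.626×10^-34·2.998×10^8/2.98×10^-8 m = 6.666×10^-18 J.
Since ΔE = (5² − 2²)E_1, E_1 = 3.174×10^-19 J, and L = h/√(8m_eE_1) = 4.36×10^-10 m = 0.436 nm.

L = 0.436 nm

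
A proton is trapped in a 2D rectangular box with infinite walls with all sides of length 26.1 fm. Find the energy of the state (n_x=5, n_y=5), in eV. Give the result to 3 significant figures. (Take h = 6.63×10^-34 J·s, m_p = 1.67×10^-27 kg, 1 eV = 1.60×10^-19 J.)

E = 1.51×10^7 eV

For a 2D rectangular well E = (h²/8m_p)·Σ n_i²/L_i² = (6.63×10^-34)²/(8·1.67×10^-27) · [5²/(26.1 fm)² + 5²/(26.1 fm)²].
Evaluating gives E = 2.415×10^-12 J = 1.51×10^7 eV.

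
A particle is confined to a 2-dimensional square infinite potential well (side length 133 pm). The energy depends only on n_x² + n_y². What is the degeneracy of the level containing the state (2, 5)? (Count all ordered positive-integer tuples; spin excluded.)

degeneracy = 2

The level has n_x² + n_y² = 29. The ordered positive-integer solutions are (2, 5), (5, 2).
That gives 2 states.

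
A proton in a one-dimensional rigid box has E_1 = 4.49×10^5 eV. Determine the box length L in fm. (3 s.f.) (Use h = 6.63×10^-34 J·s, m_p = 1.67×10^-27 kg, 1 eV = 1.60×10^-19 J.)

L = 21.4 fm

From E_n = n²h²/(8m_pL²), L = n·h/√(8m_pE_n).
E_1 = 4.49×10^5 eV = 7.184×10^-14 J, so L = 1·6.63×10^-34/√(8·1.67×10^-27·7.184×10^-14) = 2.14×10^-14 m = 21.4 fm.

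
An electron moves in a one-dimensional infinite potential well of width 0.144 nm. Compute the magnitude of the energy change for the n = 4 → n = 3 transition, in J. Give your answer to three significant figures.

E_1 = h²/(8m_eL²) = 2.905×10^-18 J.
|ΔE| = |4² − 3²|·E_1 = 7·2.905×10^-18 J = 2.03×10^-17 J.

|ΔE| = 2.03×10^-17 J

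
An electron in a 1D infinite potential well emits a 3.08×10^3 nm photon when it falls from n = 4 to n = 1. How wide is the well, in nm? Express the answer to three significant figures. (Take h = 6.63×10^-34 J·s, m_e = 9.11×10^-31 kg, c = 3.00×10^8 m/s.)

L = 3.74 nm

The photon carries ΔE = hc/λ = 6.63×10^-34·3.00×10^8/3.08×10^-6 m = 6.458×10^-20 J.
Since ΔE = (4² − 1²)E_1, E_1 = 4.305×10^-21 J, and L = h/√(8m_eE_1) = 3.74×10^-9 m = 3.74 nm.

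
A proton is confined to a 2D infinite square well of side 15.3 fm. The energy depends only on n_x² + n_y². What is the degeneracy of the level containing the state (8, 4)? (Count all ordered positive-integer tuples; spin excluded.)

The level has n_x² + n_y² = 80. The ordered positive-integer solutions are (4, 8), (8, 4).
That gives 2 states.

degeneracy = 2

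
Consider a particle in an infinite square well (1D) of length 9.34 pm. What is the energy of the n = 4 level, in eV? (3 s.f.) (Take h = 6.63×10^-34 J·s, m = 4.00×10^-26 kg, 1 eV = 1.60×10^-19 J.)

For an infinite well E_n = n²h²/(8mL²), so E_1 = h²/(8mL²) = (6.63×10^-34)²/(8·4.00×10^-26·(9.34×10^-12 m)²) = 1.575×10^-20 J.
Then E_4 = 4²·E_1 = 16·1.575×10^-20 J = 2.520×10^-19 J.
Converting, E_4 = 2.520×10^-19 J / (1.60×10^-19 J/eV) = 1.57 eV.

E_4 = 1.57 eV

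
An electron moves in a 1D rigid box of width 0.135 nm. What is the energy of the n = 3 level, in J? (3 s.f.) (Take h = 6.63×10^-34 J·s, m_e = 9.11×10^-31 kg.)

E_3 = 2.98×10^-17 J

For an infinite well E_n = n²h²/(8m_eL²), so E_1 = h²/(8m_eL²) = (6.63×10^-34)²/(8·9.11×10^-31·(1.35×10^-10 m)²) = 3.309×10^-18 J.
Then E_3 = 3²·E_1 = 9·3.309×10^-18 J = 2.98×10^-17 J.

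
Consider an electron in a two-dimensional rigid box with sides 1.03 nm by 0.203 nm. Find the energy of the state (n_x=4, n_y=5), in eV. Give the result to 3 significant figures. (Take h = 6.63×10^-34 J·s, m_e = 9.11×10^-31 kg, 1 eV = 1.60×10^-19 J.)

E = 234 eV

For a 2D rectangular well E = (h²/8m_e)·Σ n_i²/L_i² = (6.63×10^-34)²/(8·9.11×10^-31) · [4²/(1.03 nm)² + 5²/(0.203 nm)²].
Evaluating gives E = 3.750×10^-17 J = 234 eV.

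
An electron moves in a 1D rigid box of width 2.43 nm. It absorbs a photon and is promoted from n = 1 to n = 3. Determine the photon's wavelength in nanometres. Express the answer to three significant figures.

E_1 = h²/(8m_eL²) = 1.020×10^-20 J, so ΔE = (3² − 1²)E_1 = 8.160×10^-20 J.
λ = hc/ΔE = (6.626×10^-34·2.998×10^8)/8.160×10^-20 = 2.43×10^-6 m = 2.43×10^3 nm.

λ = 2.43×10^3 nm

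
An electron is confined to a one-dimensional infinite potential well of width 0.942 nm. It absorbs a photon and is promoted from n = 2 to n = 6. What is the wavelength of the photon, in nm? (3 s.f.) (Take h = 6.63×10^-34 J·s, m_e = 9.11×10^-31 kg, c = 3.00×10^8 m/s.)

E_1 = h²/(8m_eL²) = 6.797×10^-20 J, so ΔE = (6² − 2²)E_1 = 2.175×10^-18 J.
λ = hc/ΔE = (6.63×10^-34·3.00×10^8)/2.175×10^-18 = 9.14×10^-8 m = 91.4 nm.

λ = 91.4 nm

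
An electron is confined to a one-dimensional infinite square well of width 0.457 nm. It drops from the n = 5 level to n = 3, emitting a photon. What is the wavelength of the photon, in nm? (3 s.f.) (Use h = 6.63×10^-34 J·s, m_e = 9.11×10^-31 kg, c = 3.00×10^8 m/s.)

E_1 = h²/(8m_eL²) = 2.888×10^-19 J, so ΔE = (5² − 3²)E_1 = 4.621×10^-18 J.
λ = hc/ΔE = (6.63×10^-34·3.00×10^8)/4.621×10^-18 = 4.30×10^-8 m = 43.0 nm.

λ = 43.0 nm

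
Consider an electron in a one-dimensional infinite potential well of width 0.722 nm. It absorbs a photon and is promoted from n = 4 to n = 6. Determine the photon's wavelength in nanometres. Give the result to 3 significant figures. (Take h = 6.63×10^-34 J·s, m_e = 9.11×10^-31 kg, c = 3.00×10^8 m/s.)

λ = 86.0 nm

E_1 = h²/(8m_eL²) = 1.157×10^-19 J, so ΔE = (6² − 4²)E_1 = 2.314×10^-18 J.
λ = hc/ΔE = (6.63×10^-34·3.00×10^8)/2.314×10^-18 = 8.60×10^-8 m = 86.0 nm.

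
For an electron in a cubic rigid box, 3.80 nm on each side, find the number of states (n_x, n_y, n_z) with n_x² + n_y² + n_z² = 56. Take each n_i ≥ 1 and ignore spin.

degeneracy = 6

The level has n_x² + n_y² + n_z² = 56. The ordered positive-integer solutions are (2, 4, 6), (2, 6, 4), (4, 2, 6), (4, 6, 2), (6, 2, 4), (6, 4, 2).
That gives 6 states.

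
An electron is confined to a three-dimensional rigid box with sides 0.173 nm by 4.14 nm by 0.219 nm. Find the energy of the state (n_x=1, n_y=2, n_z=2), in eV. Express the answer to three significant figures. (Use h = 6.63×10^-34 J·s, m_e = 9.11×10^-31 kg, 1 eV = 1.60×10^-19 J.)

E = 44.1 eV

For a 3D rectangular well E = (h²/8m_e)·Σ n_i²/L_i² = (6.63×10^-34)²/(8·9.11×10^-31) · [1²/(0.173 nm)² + 2²/(4.14 nm)² + 2²/(0.219 nm)²].
Evaluating gives E = 7.060×10^-18 J = 44.1 eV.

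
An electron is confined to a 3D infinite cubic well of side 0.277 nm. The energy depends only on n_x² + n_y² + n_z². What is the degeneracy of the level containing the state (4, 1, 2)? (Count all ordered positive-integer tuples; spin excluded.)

The level has n_x² + n_y² + n_z² = 21. The ordered positive-integer solutions are (1, 2, 4), (1, 4, 2), (2, 1, 4), (2, 4, 1), (4, 1, 2), (4, 2, 1).
That gives 6 states.

degeneracy = 6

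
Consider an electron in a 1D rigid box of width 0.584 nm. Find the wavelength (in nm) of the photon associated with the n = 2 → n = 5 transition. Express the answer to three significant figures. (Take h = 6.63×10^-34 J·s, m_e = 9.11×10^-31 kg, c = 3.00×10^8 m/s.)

λ = 53.6 nm

E_1 = h²/(8m_eL²) = 1.768×10^-19 J, so ΔE = (5² − 2²)E_1 = 3.713×10^-18 J.
λ = hc/ΔE = (6.63×10^-34·3.00×10^8)/3.713×10^-18 = 5.36×10^-8 m = 53.6 nm.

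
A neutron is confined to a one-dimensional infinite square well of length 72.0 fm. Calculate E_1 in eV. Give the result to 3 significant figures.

For an infinite well E_n = n²h²/(8m_nL²), so E_1 = h²/(8m_nL²) = (6.626×10^-34)²/(8·1.675×10^-27·(7.20×10^-14 m)²) = 6.320×10^-15 J.
Converting, E_1 = 6.320×10^-15 J / (1.602×10^-19 J/eV) = 3.95×10^4 eV.

E_1 = 3.95×10^4 eV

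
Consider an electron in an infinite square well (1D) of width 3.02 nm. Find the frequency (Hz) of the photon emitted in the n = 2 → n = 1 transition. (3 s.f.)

f = 2.99×10^13 Hz

E_1 = h²/(8m_eL²) = 6.606×10^-21 J and ΔE = (2² − 1²)E_1 = 1.982×10^-20 J.
f = ΔE/h = 1.982×10^-20/6.626×10^-34 = 2.99×10^13 Hz.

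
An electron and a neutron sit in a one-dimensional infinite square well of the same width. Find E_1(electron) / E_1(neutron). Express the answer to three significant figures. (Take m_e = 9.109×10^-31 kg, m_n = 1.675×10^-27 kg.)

E_n ∝ 1/m at fixed n and L, so the ratio is m_n/m_e = 1.675×10^-27/9.109×10^-31 = 1.84×10^3.

1.84×10^3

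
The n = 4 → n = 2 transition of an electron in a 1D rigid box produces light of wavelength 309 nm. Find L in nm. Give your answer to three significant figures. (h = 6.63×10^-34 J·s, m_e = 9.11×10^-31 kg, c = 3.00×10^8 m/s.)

L = 1.06 nm

The photon carries ΔE = hc/λ = 6.63×10^-34·3.00×10^8/3.09×10^-7 m = 6.437×10^-19 J.
Since ΔE = (4² − 2²)E_1, E_1 = 5.364×10^-20 J, and L = h/√(8m_eE_1) = 1.06×10^-9 m = 1.06 nm.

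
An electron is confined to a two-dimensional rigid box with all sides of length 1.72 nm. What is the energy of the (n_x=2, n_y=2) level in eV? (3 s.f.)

For a 2D rectangular well E = (h²/8m_e)·Σ n_i²/L_i² = (6.626×10^-34)²/(8·9.109×10^-31) · [2²/(1.72 nm)² + 2²/(1.72 nm)²].
Evaluating gives E = 1.629×10^-19 J = 1.02 eV.

E = 1.02 eV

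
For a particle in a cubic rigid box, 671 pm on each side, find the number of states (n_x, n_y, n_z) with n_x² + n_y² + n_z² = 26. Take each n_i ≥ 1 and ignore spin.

degeneracy = 6

The level has n_x² + n_y² + n_z² = 26. The ordered positive-integer solutions are (1, 3, 4), (1, 4, 3), (3, 1, 4), (3, 4, 1), (4, 1, 3), (4, 3, 1).
That gives 6 states.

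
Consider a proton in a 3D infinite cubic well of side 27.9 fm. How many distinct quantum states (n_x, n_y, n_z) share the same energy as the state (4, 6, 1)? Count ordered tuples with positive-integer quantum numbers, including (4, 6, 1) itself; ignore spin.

The level has n_x² + n_y² + n_z² = 53. The ordered positive-integer solutions are (1, 4, 6), (1, 6, 4), (4, 1, 6), (4, 6, 1), (6, 1, 4), (6, 4, 1).
That gives 6 states.

degeneracy = 6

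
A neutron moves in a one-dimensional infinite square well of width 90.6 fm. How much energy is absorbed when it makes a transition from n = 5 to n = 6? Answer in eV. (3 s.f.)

E_1 = h²/(8m_nL²) = 3.992×10^-15 J.
|ΔE| = |5² − 6²|·E_1 = 11·3.992×10^-15 J = 4.391×10^-14 J = 2.74×10^5 eV.

|ΔE| = 2.74×10^5 eV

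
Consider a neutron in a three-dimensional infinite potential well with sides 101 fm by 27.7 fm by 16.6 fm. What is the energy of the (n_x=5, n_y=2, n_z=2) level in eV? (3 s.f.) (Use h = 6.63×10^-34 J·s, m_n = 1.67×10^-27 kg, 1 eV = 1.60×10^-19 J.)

E = 4.56×10^6 eV

For a 3D rectangular well E = (h²/8m_n)·Σ n_i²/L_i² = (6.63×10^-34)²/(8·1.67×10^-27) · [5²/(101 fm)² + 2²/(27.7 fm)² + 2²/(16.6 fm)²].
Evaluating gives E = 7.298×10^-13 J = 4.56×10^6 eV.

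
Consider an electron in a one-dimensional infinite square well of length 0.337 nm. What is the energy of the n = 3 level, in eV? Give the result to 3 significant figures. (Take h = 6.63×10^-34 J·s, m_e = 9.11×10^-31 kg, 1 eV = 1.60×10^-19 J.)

For an infinite well E_n = n²h²/(8m_eL²), so E_1 = h²/(8m_eL²) = (6.63×10^-34)²/(8·9.11×10^-31·(3.37×10^-10 m)²) = 5.311×10^-19 J.
Then E_3 = 3²·E_1 = 9·5.311×10^-19 J = 4.780×10^-18 J.
Converting, E_3 = 4.780×10^-18 J / (1.60×10^-19 J/eV) = 29.9 eV.

E_3 = 29.9 eV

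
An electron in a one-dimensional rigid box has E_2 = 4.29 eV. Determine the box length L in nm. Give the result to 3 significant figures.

L = 0.592 nm

From E_n = n²h²/(8m_eL²), L = n·h/√(8m_eE_n).
E_2 = 4.29 eV = 6.873×10^-19 J, so L = 2·6.626×10^-34/√(8·9.109×10^-31·6.873×10^-19) = 5.92×10^-10 m = 0.592 nm.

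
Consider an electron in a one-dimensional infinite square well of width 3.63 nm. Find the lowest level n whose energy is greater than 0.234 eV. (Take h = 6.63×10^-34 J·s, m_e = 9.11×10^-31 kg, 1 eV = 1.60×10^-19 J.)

E_1 = h²/(8m_eL²) = 4.577×10^-21 J = 0.02861 eV.
Need n² > 0.234/0.02861 = 8.179, i.e. n > 2.860.
The smallest integer satisfying this is n = 3.

n = 3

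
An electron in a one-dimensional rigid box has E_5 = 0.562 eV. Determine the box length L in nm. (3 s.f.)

From E_n = n²h²/(8m_eL²), L = n·h/√(8m_eE_n).
E_5 = 0.562 eV = 9.003×10^-20 J, so L = 5·6.626×10^-34/√(8·9.109×10^-31·9.003×10^-20) = 4.09×10^-9 m = 4.09 nm.

L = 4.09 nm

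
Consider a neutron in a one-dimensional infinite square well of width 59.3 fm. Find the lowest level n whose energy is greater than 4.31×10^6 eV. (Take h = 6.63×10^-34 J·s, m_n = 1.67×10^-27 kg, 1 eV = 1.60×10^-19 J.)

E_1 = h²/(8m_nL²) = 9.356×10^-15 J = 5.848×10^4 eV.
Need n² > 4.31×10^6/5.848×10^4 = 73.70, i.e. n > 8.585.
The smallest integer satisfying this is n = 9.

n = 9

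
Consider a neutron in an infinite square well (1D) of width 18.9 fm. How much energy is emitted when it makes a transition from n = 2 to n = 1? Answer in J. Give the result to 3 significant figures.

|ΔE| = 2.75×10^-13 J

E_1 = h²/(8m_nL²) = 9.172×10^-14 J.
|ΔE| = |2² − 1²|·E_1 = 3·9.172×10^-14 J = 2.75×10^-13 J.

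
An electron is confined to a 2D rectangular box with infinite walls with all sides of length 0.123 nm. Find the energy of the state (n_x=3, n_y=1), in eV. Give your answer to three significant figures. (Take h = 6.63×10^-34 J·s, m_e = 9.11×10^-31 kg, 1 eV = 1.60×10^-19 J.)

For a 2D rectangular well E = (h²/8m_e)·Σ n_i²/L_i² = (6.63×10^-34)²/(8·9.11×10^-31) · [3²/(0.123 nm)² + 1²/(0.123 nm)²].
Evaluating gives E = 3.987×10^-17 J = 249 eV.

E = 249 eV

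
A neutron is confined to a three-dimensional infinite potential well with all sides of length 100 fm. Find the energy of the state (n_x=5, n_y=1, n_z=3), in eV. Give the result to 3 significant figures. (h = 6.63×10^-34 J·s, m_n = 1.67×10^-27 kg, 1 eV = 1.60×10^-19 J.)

For a 3D rectangular well E = (h²/8m_n)·Σ n_i²/L_i² = (6.63×10^-34)²/(8·1.67×10^-27) · [5²/(100 fm)² + 1²/(100 fm)² + 3²/(100 fm)²].
Evaluating gives E = 1.152×10^-13 J = 7.20×10^5 eV.

E = 7.20×10^5 eV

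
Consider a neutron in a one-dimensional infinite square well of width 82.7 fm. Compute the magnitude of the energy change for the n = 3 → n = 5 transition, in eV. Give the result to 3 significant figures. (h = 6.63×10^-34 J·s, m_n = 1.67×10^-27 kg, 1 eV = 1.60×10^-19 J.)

|ΔE| = 4.81×10^5 eV

E_1 = h²/(8m_nL²) = 4.811×10^-15 J.
|ΔE| = |3² − 5²|·E_1 = 16·4.811×10^-15 J = 7.698×10^-14 J = 4.81×10^5 eV.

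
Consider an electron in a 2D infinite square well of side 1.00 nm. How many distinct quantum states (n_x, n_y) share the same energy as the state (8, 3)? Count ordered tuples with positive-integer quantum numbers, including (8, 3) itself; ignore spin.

degeneracy = 2

The level has n_x² + n_y² = 73. The ordered positive-integer solutions are (3, 8), (8, 3).
That gives 2 states.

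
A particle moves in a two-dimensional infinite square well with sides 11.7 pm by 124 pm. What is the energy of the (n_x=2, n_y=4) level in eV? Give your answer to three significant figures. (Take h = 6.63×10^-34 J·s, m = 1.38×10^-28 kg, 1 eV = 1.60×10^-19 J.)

For a 2D rectangular well E = (h²/8m)·Σ n_i²/L_i² = (6.63×10^-34)²/(8·1.38×10^-28) · [2²/(11.7 pm)² + 4²/(124 pm)²].
Evaluating gives E = 1.205×10^-17 J = 75.3 eV.

E = 75.3 eV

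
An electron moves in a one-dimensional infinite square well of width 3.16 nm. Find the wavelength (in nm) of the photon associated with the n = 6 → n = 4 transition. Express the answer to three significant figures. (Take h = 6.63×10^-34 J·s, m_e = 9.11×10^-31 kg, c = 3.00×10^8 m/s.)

E_1 = h²/(8m_eL²) = 6.040×10^-21 J, so ΔE = (6² − 4²)E_1 = 1.208×10^-19 J.
λ = hc/ΔE = (6.63×10^-34·3.00×10^8)/1.208×10^-19 = 1.65×10^-6 m = 1.65×10^3 nm.

λ = 1.65×10^3 nm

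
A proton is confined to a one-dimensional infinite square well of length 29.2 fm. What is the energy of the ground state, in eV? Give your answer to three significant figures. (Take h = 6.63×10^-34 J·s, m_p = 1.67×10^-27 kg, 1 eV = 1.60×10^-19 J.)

For an infinite well E_n = n²h²/(8m_pL²), so E_1 = h²/(8m_pL²) = (6.63×10^-34)²/(8·1.67×10^-27·(2.92×10^-14 m)²) = 3.859×10^-14 J.
Converting, E_1 = 3.859×10^-14 J / (1.60×10^-19 J/eV) = 2.41×10^5 eV.

E_1 = 2.41×10^5 eV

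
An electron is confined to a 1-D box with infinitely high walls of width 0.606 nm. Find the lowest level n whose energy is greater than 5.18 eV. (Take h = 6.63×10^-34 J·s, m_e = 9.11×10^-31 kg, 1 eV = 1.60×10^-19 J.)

E_1 = h²/(8m_eL²) = 1.642×10^-19 J = 1.026 eV.
Need n² > 5.18/1.026 = 5.049, i.e. n > 2.247.
The smallest integer satisfying this is n = 3.

n = 3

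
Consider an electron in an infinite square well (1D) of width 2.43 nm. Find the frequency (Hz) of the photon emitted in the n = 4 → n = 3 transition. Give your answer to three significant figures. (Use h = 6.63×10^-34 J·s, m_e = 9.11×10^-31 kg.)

f = 1.08×10^14 Hz

E_1 = h²/(8m_eL²) = 1.021×10^-20 J and ΔE = (4² − 3²)E_1 = 7.147×10^-20 J.
f = ΔE/h = 7.147×10^-20/6.63×10^-34 = 1.08×10^14 Hz.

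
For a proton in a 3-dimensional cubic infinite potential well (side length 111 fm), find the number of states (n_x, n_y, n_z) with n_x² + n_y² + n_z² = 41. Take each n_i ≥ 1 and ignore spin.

The level has n_x² + n_y² + n_z² = 41. The ordered positive-integer solutions are (1, 2, 6), (1, 6, 2), (2, 1, 6), (2, 6, 1), (3, 4, 4), (4, 3, 4), (4, 4, 3), (6, 1, 2), (6, 2, 1).
That gives 9 states.

degeneracy = 9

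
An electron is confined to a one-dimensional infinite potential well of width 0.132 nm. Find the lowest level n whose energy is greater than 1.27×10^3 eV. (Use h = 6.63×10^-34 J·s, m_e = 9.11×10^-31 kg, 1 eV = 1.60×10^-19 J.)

E_1 = h²/(8m_eL²) = 3.462×10^-18 J = 21.64 eV.
Need n² > 1.27×10^3/21.64 = 58.69, i.e. n > 7.661.
The smallest integer satisfying this is n = 8.

n = 8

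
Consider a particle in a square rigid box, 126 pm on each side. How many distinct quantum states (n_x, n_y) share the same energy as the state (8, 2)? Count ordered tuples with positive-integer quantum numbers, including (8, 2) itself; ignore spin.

The level has n_x² + n_y² = 68. The ordered positive-integer solutions are (2, 8), (8, 2).
That gives 2 states.

degeneracy = 2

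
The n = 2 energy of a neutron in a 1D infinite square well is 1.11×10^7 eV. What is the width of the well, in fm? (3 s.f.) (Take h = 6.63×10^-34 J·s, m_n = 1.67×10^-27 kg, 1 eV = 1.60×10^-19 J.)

From E_n = n²h²/(8m_nL²), L = n·h/√(8m_nE_n).
E_2 = 1.11×10^7 eV = 1.776×10^-12 J, so L = 2·6.63×10^-34/√(8·1.67×10^-27·1.776×10^-12) = 8.61×10^-15 m = 8.61 fm.

L = 8.61 fm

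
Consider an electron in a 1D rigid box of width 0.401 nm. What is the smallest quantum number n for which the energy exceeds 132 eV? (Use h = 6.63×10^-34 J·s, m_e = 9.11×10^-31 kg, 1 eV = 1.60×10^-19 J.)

E_1 = h²/(8m_eL²) = 3.751×10^-19 J = 2.344 eV.
Need n² > 132/2.344 = 56.31, i.e. n > 7.504.
The smallest integer satisfying this is n = 8.

n = 8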